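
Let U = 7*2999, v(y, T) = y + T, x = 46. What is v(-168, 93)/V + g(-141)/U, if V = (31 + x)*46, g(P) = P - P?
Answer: -75/3542 ≈ -0.021174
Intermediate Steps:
g(P) = 0
v(y, T) = T + y
V = 3542 (V = (31 + 46)*46 = 77*46 = 3542)
U = 20993
v(-168, 93)/V + g(-141)/U = (93 - 168)/3542 + 0/20993 = -75*1/3542 + 0*(1/20993) = -75/3542 + 0 = -75/3542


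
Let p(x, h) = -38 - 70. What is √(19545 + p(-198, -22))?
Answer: √19437 ≈ 139.42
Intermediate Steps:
p(x, h) = -108
√(19545 + p(-198, -22)) = √(19545 - 108) = √19437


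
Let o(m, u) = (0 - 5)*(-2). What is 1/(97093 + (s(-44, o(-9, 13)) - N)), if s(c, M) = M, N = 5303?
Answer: 1/91800 ≈ 1.0893e-5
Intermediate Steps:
o(m, u) = 10 (o(m, u) = -5*(-2) = 10)
1/(97093 + (s(-44, o(-9, 13)) - N)) = 1/(97093 + (10 - 1*5303)) = 1/(97093 + (10 - 5303)) = 1/(97093 - 5293) = 1/91800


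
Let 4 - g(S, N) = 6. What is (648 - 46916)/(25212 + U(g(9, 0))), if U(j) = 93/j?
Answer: -92536/50331 ≈ -1.8385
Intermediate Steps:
g(S, N) = -2 (g(S, N) = 4 - 1*6 = 4 - 6 = -2)
(648 - 46916)/(25212 + U(g(9, 0))) = (648 - 46916)/(25212 + 93/(-2)) = -46268/(25212 + 93*(-½)) = -46268/(25212 - 93/2) = -46268/50331/2 = -46268*2/50331 = -92536/50331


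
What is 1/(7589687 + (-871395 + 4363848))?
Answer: 1/11082140 ≈ 9.0235e-8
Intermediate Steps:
1/(7589687 + (-871395 + 4363848)) = 1/(7589687 + 3492453) = 1/11082140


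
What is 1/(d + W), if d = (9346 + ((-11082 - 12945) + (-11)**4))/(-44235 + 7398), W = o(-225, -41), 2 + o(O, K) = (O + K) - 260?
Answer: -36837/19449896 ≈ -0.0018939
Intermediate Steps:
o(O, K) = -262 + K + O (o(O, K) = -2 + ((O + K) - 260) = -2 + ((K + O) - 260) = -2 + (-260 + K + O) = -262 + K + O)
W = -528 (W = -262 - 41 - 225 = -528)
d = 40/36837 (d = (9346 + (-24027 + 14641))/(-36837) = (9346 - 9386)*(-1/36837) = -40*(-1/36837) = 40/36837 ≈ 0.0010859)
1/(d + W) = 1/(40/36837 - 528) = 1/(-19449896/36837) = -36837/19449896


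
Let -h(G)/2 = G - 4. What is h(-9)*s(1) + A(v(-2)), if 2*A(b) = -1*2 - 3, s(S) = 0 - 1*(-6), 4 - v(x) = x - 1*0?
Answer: 307/2 ≈ 153.50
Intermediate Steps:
v(x) = 4 - x (v(x) = 4 - (x - 1*0) = 4 - (x + 0) = 4 - x)
s(S) = 6 (s(S) = 0 + 6 = 6)
h(G) = 8 - 2*G (h(G) = -2*(G - 4) = -2*(-4 + G) = 8 - 2*G)
A(b) = -5/2 (A(b) = (-1*2 - 3)/2 = (-2 - 3)/2 = (½)*(-5) = -5/2)
h(-9)*s(1) + A(v(-2)) = (8 - 2*(-9))*6 - 5/2 = (8 + 18)*6 - 5/2 = 26*6 - 5/2 = 156 - 5/2 = 307/2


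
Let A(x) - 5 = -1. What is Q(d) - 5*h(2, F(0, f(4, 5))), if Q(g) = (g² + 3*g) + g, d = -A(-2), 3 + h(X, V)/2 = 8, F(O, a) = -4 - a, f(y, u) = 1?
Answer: -50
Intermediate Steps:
A(x) = 4 (A(x) = 5 - 1 = 4)
h(X, V) = 10 (h(X, V) = -6 + 2*8 = -6 + 16 = 10)
d = -4 (d = -1*4 = -4)
Q(g) = g² + 4*g
Q(d) - 5*h(2, F(0, f(4, 5))) = -4*(4 - 4) - 5*10 = -4*0 - 50 = 0 - 50 = -50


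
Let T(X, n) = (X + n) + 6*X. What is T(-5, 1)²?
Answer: 1156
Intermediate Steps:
T(X, n) = n + 7*X
T(-5, 1)² = (1 + 7*(-5))² = (1 - 35)² = (-34)² = 1156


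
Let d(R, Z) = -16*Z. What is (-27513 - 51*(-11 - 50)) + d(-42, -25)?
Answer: -24002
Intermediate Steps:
(-27513 - 51*(-11 - 50)) + d(-42, -25) = (-27513 - 51*(-11 - 50)) - 16*(-25) = (-27513 - 51*(-61)) + 400 = (-27513 + 3111) + 400 = -24402 + 400 = -24002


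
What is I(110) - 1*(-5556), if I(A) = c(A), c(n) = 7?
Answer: 5563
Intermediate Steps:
I(A) = 7
I(110) - 1*(-5556) = 7 - 1*(-5556) = 7 + 5556 = 5563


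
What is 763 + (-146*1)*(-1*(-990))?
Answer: -143777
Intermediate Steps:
763 + (-146*1)*(-1*(-990)) = 763 - 146*990 = 763 - 144540 = -143777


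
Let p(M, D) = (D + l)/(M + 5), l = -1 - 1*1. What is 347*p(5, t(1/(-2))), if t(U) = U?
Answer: -347/4 ≈ -86.750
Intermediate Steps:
l = -2 (l = -1 - 1 = -2)
p(M, D) = (-2 + D)/(5 + M) (p(M, D) = (D - 2)/(M + 5) = (-2 + D)/(5 + M))
347*p(5, t(1/(-2))) = 347*((-2 + 1/(-2))/(5 + 5)) = 347*((-2 - ½)/10) = 347*((⅒)*(-5/2)) = 347*(-¼) = -347/4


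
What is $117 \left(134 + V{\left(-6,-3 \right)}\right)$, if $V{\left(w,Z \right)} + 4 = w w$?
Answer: $19422$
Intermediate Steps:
$V{\left(w,Z \right)} = -4 + w^{2}$ ($V{\left(w,Z \right)} = -4 + w w = -4 + w^{2}$)
$117 \left(134 + V{\left(-6,-3 \right)}\right) = 117 \left(134 - \left(4 - \left(-6\right)^{2}\right)\right) = 117 \left(134 + \left(-4 + 36\right)\right) = 117 \left(134 + 32\right) = 117 \cdot 166 = 19422$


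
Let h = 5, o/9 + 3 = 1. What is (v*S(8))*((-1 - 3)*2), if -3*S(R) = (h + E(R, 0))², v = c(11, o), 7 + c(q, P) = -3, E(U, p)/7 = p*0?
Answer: -2000/3 ≈ -666.67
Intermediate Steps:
E(U, p) = 0 (E(U, p) = 7*(p*0) = 7*0 = 0)
o = -18 (o = -27 + 9*1 = -27 + 9 = -18)
c(q, P) = -10 (c(q, P) = -7 - 3 = -10)
v = -10
S(R) = -25/3 (S(R) = -(5 + 0)²/3 = -⅓*5² = -⅓*25 = -25/3)
(v*S(8))*((-1 - 3)*2) = (-10*(-25/3))*((-1 - 3)*2) = 250*(-4*2)/3 = (250/3)*(-8) = -2000/3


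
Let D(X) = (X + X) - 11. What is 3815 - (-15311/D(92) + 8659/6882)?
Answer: 4645957885/1190586 ≈ 3902.2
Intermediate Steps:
D(X) = -11 + 2*X (D(X) = 2*X - 11 = -11 + 2*X)
3815 - (-15311/D(92) + 8659/6882) = 3815 - (-15311/(-11 + 2*92) + 8659/6882) = 3815 - (-15311/(-11 + 184) + 8659*(1/6882)) = 3815 - (-15311/173 + 8659/6882) = 3815 - 1*(-103872295/1190586) = 3815 + 103872295/1190586 = 4645957885/1190586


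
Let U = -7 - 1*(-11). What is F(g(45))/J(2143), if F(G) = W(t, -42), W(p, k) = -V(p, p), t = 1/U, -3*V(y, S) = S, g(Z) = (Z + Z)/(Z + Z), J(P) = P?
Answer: 1/25716 ≈ 3.8886e-5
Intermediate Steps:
U = 4 (U = -7 + 11 = 4)
g(Z) = 1 (g(Z) = (2*Z)/((2*Z)) = (2*Z)*(1/(2*Z)) = 1)
V(y, S) = -S/3
t = ¼ (t = 1/4 = ¼ ≈ 0.25000)
W(p, k) = p/3 (W(p, k) = -(-1)*p/3 = p/3)
F(G) = 1/12 (F(G) = (⅓)*(¼) = 1/12)
F(g(45))/J(2143) = (1/12)/2143 = (1/12)*(1/2143) = 1/25716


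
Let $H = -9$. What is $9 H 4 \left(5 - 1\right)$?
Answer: $-1296$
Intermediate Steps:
$9 H 4 \left(5 - 1\right) = 9 \left(-9\right) 4 \left(5 - 1\right) = - 81 \cdot 4 \cdot 4 = \left(-81\right) 16 = -1296$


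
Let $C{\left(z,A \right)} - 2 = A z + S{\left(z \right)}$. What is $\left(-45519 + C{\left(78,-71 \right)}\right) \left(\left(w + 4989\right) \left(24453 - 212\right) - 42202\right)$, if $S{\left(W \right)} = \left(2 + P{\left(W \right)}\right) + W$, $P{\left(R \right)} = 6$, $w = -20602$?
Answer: $19292629660015$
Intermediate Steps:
$S{\left(W \right)} = 8 + W$ ($S{\left(W \right)} = \left(2 + 6\right) + W = 8 + W$)
$C{\left(z,A \right)} = 10 + z + A z$ ($C{\left(z,A \right)} = 2 + \left(A z + \left(8 + z\right)\right) = 2 + \left(8 + z + A z\right) = 10 + z + A z$)
$\left(-45519 + C{\left(78,-71 \right)}\right) \left(\left(w + 4989\right) \left(24453 - 212\right) - 42202\right) = \left(-45519 + \left(10 + 78 - 5538\right)\right) \left(\left(-20602 + 4989\right) \left(24453 - 212\right) - 42202\right) = \left(-45519 + \left(10 + 78 - 5538\right)\right) \left(\left(-15613\right) 24241 - 42202\right) = \left(-45519 - 5450\right) \left(-378474733 - 42202\right) = \left(-50969\right) \left(-378516935\right) = 19292629660015$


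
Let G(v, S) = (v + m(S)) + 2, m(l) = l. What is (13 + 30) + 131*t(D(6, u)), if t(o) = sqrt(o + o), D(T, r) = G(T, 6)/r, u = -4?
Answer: 43 + 131*I*sqrt(7) ≈ 43.0 + 346.59*I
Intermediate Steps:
G(v, S) = 2 + S + v (G(v, S) = (v + S) + 2 = (S + v) + 2 = 2 + S + v)
D(T, r) = (8 + T)/r (D(T, r) = (2 + 6 + T)/r = (8 + T)/r)
t(o) = sqrt(2)*sqrt(o) (t(o) = sqrt(2*o) = sqrt(2)*sqrt(o))
(13 + 30) + 131*t(D(6, u)) = (13 + 30) + 131*(sqrt(2)*sqrt((8 + 6)/(-4))) = 43 + 131*(sqrt(2)*sqrt(-1/4*14)) = 43 + 131*(sqrt(2)*sqrt(-7/2)) = 43 + 131*(sqrt(2)*(I*sqrt(14)/2)) = 43 + 131*(I*sqrt(7)) = 43 + 131*I*sqrt(7)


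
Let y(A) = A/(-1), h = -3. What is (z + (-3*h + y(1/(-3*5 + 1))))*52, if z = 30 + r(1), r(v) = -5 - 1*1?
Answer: 12038/7 ≈ 1719.7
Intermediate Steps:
y(A) = -A (y(A) = A*(-1) = -A)
r(v) = -6 (r(v) = -5 - 1 = -6)
z = 24 (z = 30 - 6 = 24)
(z + (-3*h + y(1/(-3*5 + 1))))*52 = (24 + (-3*(-3) - 1/(-3*5 + 1)))*52 = (24 + (9 - 1/(-15 + 1)))*52 = (24 + (9 - 1/(-14)))*52 = (24 + (9 - 1*(-1/14)))*52 = (24 + (9 + 1/14))*52 = (24 + 127/14)*52 = (463/14)*52 = 12038/7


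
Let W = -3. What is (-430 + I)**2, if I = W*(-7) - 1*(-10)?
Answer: 159201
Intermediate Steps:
I = 31 (I = -3*(-7) - 1*(-10) = 21 + 10 = 31)
(-430 + I)**2 = (-430 + 31)**2 = (-399)**2 = 159201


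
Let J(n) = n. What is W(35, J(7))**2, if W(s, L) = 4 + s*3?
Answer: 11881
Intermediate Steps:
W(s, L) = 4 + 3*s
W(35, J(7))**2 = (4 + 3*35)**2 = (4 + 105)**2 = 109**2 = 11881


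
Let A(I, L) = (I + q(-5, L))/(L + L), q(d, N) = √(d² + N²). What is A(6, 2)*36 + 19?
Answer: 73 + 9*√29 ≈ 121.47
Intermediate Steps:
q(d, N) = √(N² + d²)
A(I, L) = (I + √(25 + L²))/(2*L) (A(I, L) = (I + √(L² + (-5)²))/(L + L) = (I + √(L² + 25))/((2*L)) = (I + √(25 + L²))*(1/(2*L)) = (I + √(25 + L²))/(2*L))
A(6, 2)*36 + 19 = ((½)*(6 + √(25 + 2²))/2)*36 + 19 = ((½)*(½)*(6 + √(25 + 4)))*36 + 19 = ((½)*(½)*(6 + √29))*36 + 19 = (3/2 + √29/4)*36 + 19 = (54 + 9*√29) + 19 = 73 + 9*√29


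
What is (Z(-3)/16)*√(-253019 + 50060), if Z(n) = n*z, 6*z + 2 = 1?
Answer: 3*I*√22551/32 ≈ 14.078*I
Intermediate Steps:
z = -⅙ (z = -⅓ + (⅙)*1 = -⅓ + ⅙ = -⅙ ≈ -0.16667)
Z(n) = -n/6 (Z(n) = n*(-⅙) = -n/6)
(Z(-3)/16)*√(-253019 + 50060) = (-⅙*(-3)/16)*√(-253019 + 50060) = ((½)*(1/16))*√(-202959) = (3*I*√22551)/32 = 3*I*√22551/32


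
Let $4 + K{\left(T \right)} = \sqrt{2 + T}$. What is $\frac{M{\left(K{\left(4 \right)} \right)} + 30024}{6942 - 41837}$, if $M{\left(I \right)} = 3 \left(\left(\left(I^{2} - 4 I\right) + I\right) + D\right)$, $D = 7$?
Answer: $- \frac{30147}{34895} + \frac{33 \sqrt{6}}{34895} \approx -0.86162$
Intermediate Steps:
$K{\left(T \right)} = -4 + \sqrt{2 + T}$
$M{\left(I \right)} = 21 - 9 I + 3 I^{2}$ ($M{\left(I \right)} = 3 \left(\left(\left(I^{2} - 4 I\right) + I\right) + 7\right) = 3 \left(\left(I^{2} - 3 I\right) + 7\right) = 3 \left(7 + I^{2} - 3 I\right) = 21 - 9 I + 3 I^{2}$)
$\frac{M{\left(K{\left(4 \right)} \right)} + 30024}{6942 - 41837} = \frac{\left(21 - 9 \left(-4 + \sqrt{2 + 4}\right) + 3 \left(-4 + \sqrt{2 + 4}\right)^{2}\right) + 30024}{6942 - 41837} = \frac{\left(21 - 9 \left(-4 + \sqrt{6}\right) + 3 \left(-4 + \sqrt{6}\right)^{2}\right) + 30024}{-34895} = \left(\left(21 + \left(36 - 9 \sqrt{6}\right) + 3 \left(-4 + \sqrt{6}\right)^{2}\right) + 30024\right) \left(- \frac{1}{34895}\right) = \left(\left(57 - 9 \sqrt{6} + 3 \left(-4 + \sqrt{6}\right)^{2}\right) + 30024\right) \left(- \frac{1}{34895}\right) = \left(30081 - 9 \sqrt{6} + 3 \left(-4 + \sqrt{6}\right)^{2}\right) \left(- \frac{1}{34895}\right) = - \frac{30081}{34895} - \frac{3 \left(-4 + \sqrt{6}\right)^{2}}{34895} + \frac{9 \sqrt{6}}{34895}$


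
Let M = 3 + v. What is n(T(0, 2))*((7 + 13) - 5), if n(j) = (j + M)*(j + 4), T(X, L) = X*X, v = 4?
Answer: 420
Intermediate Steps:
M = 7 (M = 3 + 4 = 7)
T(X, L) = X²
n(j) = (4 + j)*(7 + j) (n(j) = (j + 7)*(j + 4) = (7 + j)*(4 + j) = (4 + j)*(7 + j))
n(T(0, 2))*((7 + 13) - 5) = (28 + (0²)² + 11*0²)*((7 + 13) - 5) = (28 + 0² + 11*0)*(20 - 5) = (28 + 0 + 0)*15 = 28*15 = 420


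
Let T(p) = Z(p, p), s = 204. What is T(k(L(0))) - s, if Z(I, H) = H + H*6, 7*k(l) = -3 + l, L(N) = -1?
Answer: -208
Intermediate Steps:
k(l) = -3/7 + l/7 (k(l) = (-3 + l)/7 = -3/7 + l/7)
Z(I, H) = 7*H (Z(I, H) = H + 6*H = 7*H)
T(p) = 7*p
T(k(L(0))) - s = 7*(-3/7 + (⅐)*(-1)) - 1*204 = 7*(-3/7 - ⅐) - 204 = 7*(-4/7) - 204 = -4 - 204 = -208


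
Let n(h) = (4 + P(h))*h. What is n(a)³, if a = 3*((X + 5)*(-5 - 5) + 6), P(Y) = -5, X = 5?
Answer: 22425768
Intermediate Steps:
a = -282 (a = 3*((5 + 5)*(-5 - 5) + 6) = 3*(10*(-10) + 6) = 3*(-100 + 6) = 3*(-94) = -282)
n(h) = -h (n(h) = (4 - 5)*h = -h)
n(a)³ = (-1*(-282))³ = 282³ = 22425768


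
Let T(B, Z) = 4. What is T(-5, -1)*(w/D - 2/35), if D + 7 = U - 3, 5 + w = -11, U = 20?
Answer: -232/35 ≈ -6.6286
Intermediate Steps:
w = -16 (w = -5 - 11 = -16)
D = 10 (D = -7 + (20 - 3) = -7 + 17 = 10)
T(-5, -1)*(w/D - 2/35) = 4*(-16/10 - 2/35) = 4*(-16*1/10 - 2*1/35) = 4*(-8/5 - 2/35) = 4*(-58/35) = -232/35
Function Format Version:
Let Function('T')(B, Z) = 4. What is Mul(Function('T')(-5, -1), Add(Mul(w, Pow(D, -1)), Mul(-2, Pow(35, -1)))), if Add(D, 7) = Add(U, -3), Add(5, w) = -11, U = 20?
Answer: Rational(-232, 35) ≈ -6.6286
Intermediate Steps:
w = -16 (w = Add(-5, -11) = -16)
D = 10 (D = Add(-7, Add(20, -3)) = Add(-7, 17) = 10)
Mul(Function('T')(-5, -1), Add(Mul(w, Pow(D, -1)), Mul(-2, Pow(35, -1)))) = Mul(4, Add(Mul(-16, Pow(10, -1)), Mul(-2, Pow(35, -1)))) = Mul(4, Add(Mul(-16, Rational(1, 10)), Mul(-2, Rational(1, 35)))) = Mul(4, Add(Rational(-8, 5), Rational(-2, 35))) = Mul(4, Rational(-58, 35)) = Rational(-232, 35)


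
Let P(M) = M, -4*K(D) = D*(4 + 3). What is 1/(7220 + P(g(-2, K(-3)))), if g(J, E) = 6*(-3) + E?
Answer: 4/28829 ≈ 0.00013875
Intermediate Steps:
K(D) = -7*D/4 (K(D) = -D*(4 + 3)/4 = -D*7/4 = -7*D/4)
g(J, E) = -18 + E
1/(7220 + P(g(-2, K(-3)))) = 1/(7220 + (-18 - 7/4*(-3))) = 1/(7220 + (-18 + 21/4)) = 1/(7220 - 51/4) = 1/(28829/4) = 4/28829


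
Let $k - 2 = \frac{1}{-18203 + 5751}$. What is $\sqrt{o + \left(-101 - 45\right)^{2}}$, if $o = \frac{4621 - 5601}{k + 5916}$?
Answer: $\frac{10 \sqrt{46301009803959045}}{14738187} \approx 146.0$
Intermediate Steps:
$k = \frac{24903}{12452}$ ($k = 2 + \frac{1}{-18203 + 5751} = 2 + \frac{1}{-12452} = 2 - \frac{1}{12452} = \frac{24903}{12452} \approx 1.9999$)
$o = - \frac{2440592}{14738187}$ ($o = \frac{4621 - 5601}{\frac{24903}{12452} + 5916} = - \frac{980}{\frac{73690935}{12452}} = \left(-980\right) \frac{12452}{73690935} = - \frac{2440592}{14738187} \approx -0.1656$)
$\sqrt{o + \left(-101 - 45\right)^{2}} = \sqrt{- \frac{2440592}{14738187} + \left(-101 - 45\right)^{2}} = \sqrt{- \frac{2440592}{14738187} + \left(-146\right)^{2}} = \sqrt{- \frac{2440592}{14738187} + 21316} = \sqrt{\frac{314156753500}{14738187}} = \frac{10 \sqrt{46301009803959045}}{14738187}$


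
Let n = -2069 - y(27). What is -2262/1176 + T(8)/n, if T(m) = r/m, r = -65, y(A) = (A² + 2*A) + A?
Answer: -2167581/1128568 ≈ -1.9206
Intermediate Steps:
y(A) = A² + 3*A
n = -2879 (n = -2069 - 27*(3 + 27) = -2069 - 27*30 = -2069 - 1*810 = -2069 - 810 = -2879)
T(m) = -65/m
-2262/1176 + T(8)/n = -2262/1176 - 65/8/(-2879) = -2262*1/1176 - 65*⅛*(-1/2879) = -377/196 - 65/8*(-1/2879) = -377/196 + 65/23032 = -2167581/1128568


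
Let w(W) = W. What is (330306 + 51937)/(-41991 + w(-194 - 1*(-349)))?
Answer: -382243/41836 ≈ -9.1367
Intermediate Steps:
(330306 + 51937)/(-41991 + w(-194 - 1*(-349))) = (330306 + 51937)/(-41991 + (-194 - 1*(-349))) = 382243/(-41991 + (-194 + 349)) = 382243/(-41991 + 155) = 382243/(-41836) = 382243*(-1/41836) = -382243/41836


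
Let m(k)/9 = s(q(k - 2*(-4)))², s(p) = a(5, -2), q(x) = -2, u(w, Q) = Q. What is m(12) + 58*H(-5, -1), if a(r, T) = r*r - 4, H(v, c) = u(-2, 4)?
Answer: 4201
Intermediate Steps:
H(v, c) = 4
a(r, T) = -4 + r² (a(r, T) = r² - 4 = -4 + r²)
s(p) = 21 (s(p) = -4 + 5² = -4 + 25 = 21)
m(k) = 3969 (m(k) = 9*21² = 9*441 = 3969)
m(12) + 58*H(-5, -1) = 3969 + 58*4 = 3969 + 232 = 4201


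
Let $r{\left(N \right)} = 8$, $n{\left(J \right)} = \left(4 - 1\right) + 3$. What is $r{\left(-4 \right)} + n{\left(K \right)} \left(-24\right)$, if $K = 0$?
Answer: $-136$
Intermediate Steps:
$n{\left(J \right)} = 6$ ($n{\left(J \right)} = 3 + 3 = 6$)
$r{\left(-4 \right)} + n{\left(K \right)} \left(-24\right) = 8 + 6 \left(-24\right) = 8 - 144 = -136$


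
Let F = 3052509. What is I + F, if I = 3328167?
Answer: 6380676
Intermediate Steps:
I + F = 3328167 + 3052509 = 6380676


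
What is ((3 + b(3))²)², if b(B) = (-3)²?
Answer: 20736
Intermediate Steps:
b(B) = 9
((3 + b(3))²)² = ((3 + 9)²)² = (12²)² = 144² = 20736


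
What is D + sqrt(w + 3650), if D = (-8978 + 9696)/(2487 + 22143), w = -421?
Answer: 359/12315 + sqrt(3229) ≈ 56.853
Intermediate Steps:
D = 359/12315 (D = 718/24630 = 718*(1/24630) = 359/12315 ≈ 0.029151)
D + sqrt(w + 3650) = 359/12315 + sqrt(-421 + 3650) = 359/12315 + sqrt(3229)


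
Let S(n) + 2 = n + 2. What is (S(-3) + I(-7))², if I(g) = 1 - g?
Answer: 25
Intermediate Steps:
S(n) = n (S(n) = -2 + (n + 2) = -2 + (2 + n) = n)
(S(-3) + I(-7))² = (-3 + (1 - 1*(-7)))² = (-3 + (1 + 7))² = (-3 + 8)² = 5² = 25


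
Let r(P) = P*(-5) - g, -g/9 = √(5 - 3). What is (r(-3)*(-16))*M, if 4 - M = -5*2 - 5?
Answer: -4560 - 2736*√2 ≈ -8429.3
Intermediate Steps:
M = 19 (M = 4 - (-5*2 - 5) = 4 - (-10 - 5) = 4 - 1*(-15) = 4 + 15 = 19)
g = -9*√2 (g = -9*√(5 - 3) = -9*√2 ≈ -12.728)
r(P) = -5*P + 9*√2 (r(P) = P*(-5) - (-9)*√2 = -5*P + 9*√2)
(r(-3)*(-16))*M = ((-5*(-3) + 9*√2)*(-16))*19 = ((15 + 9*√2)*(-16))*19 = (-240 - 144*√2)*19 = -4560 - 2736*√2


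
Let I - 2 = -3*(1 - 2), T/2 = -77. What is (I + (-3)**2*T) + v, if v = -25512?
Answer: -26893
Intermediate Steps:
T = -154 (T = 2*(-77) = -154)
I = 5 (I = 2 - 3*(1 - 2) = 2 - 3*(-1) = 2 + 3 = 5)
(I + (-3)**2*T) + v = (5 + (-3)**2*(-154)) - 25512 = (5 + 9*(-154)) - 25512 = (5 - 1386) - 25512 = -1381 - 25512 = -26893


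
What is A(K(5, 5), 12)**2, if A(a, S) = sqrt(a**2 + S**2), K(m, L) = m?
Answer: 169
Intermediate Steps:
A(a, S) = sqrt(S**2 + a**2)
A(K(5, 5), 12)**2 = (sqrt(12**2 + 5**2))**2 = (sqrt(144 + 25))**2 = (sqrt(169))**2 = 13**2 = 169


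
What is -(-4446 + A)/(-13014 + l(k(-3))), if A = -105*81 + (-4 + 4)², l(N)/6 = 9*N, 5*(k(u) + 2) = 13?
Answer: -7195/7212 ≈ -0.99764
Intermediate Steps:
k(u) = ⅗ (k(u) = -2 + (⅕)*13 = -2 + 13/5 = ⅗)
l(N) = 54*N (l(N) = 6*(9*N) = 54*N)
A = -8505 (A = -8505 + 0² = -8505 + 0 = -8505)
-(-4446 + A)/(-13014 + l(k(-3))) = -(-4446 - 8505)/(-13014 + 54*(⅗)) = -(-12951)/(-13014 + 162/5) = -(-12951)/(-64908/5) = -(-12951)*(-5)/64908 = -1*7195/7212 = -7195/7212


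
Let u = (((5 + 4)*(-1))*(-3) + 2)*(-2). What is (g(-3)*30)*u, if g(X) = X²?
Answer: -15660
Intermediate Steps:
u = -58 (u = ((9*(-1))*(-3) + 2)*(-2) = (-9*(-3) + 2)*(-2) = (27 + 2)*(-2) = 29*(-2) = -58)
(g(-3)*30)*u = ((-3)²*30)*(-58) = (9*30)*(-58) = 270*(-58) = -15660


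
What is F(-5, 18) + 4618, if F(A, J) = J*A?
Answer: 4528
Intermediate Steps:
F(A, J) = A*J
F(-5, 18) + 4618 = -5*18 + 4618 = -90 + 4618 = 4528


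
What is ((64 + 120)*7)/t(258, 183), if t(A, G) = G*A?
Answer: 644/23607 ≈ 0.027280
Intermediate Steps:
t(A, G) = A*G
((64 + 120)*7)/t(258, 183) = ((64 + 120)*7)/((258*183)) = (184*7)/47214 = 1288*(1/47214) = 644/23607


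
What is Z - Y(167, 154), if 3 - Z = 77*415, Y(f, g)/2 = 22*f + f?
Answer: -39634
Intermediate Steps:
Y(f, g) = 46*f (Y(f, g) = 2*(22*f + f) = 2*(23*f) = 46*f)
Z = -31952 (Z = 3 - 77*415 = 3 - 1*31955 = 3 - 31955 = -31952)
Z - Y(167, 154) = -31952 - 46*167 = -31952 - 1*7682 = -31952 - 7682 = -39634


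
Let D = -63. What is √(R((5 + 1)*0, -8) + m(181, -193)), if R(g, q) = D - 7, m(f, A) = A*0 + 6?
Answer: 8*I ≈ 8.0*I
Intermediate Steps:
m(f, A) = 6 (m(f, A) = 0 + 6 = 6)
R(g, q) = -70 (R(g, q) = -63 - 7 = -70)
√(R((5 + 1)*0, -8) + m(181, -193)) = √(-70 + 6) = √(-64) = 8*I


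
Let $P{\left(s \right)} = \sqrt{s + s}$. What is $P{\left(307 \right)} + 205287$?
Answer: $205287 + \sqrt{614} \approx 2.0531 \cdot 10^{5}$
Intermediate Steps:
$P{\left(s \right)} = \sqrt{2} \sqrt{s}$ ($P{\left(s \right)} = \sqrt{2 s} = \sqrt{2} \sqrt{s}$)
$P{\left(307 \right)} + 205287 = \sqrt{2} \sqrt{307} + 205287 = \sqrt{614} + 205287 = 205287 + \sqrt{614}$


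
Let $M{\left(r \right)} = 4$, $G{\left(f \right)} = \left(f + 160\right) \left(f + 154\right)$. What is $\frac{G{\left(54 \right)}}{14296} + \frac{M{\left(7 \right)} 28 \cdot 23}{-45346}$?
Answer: $\frac{17692988}{5788093} \approx 3.0568$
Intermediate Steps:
$G{\left(f \right)} = \left(154 + f\right) \left(160 + f\right)$ ($G{\left(f \right)} = \left(160 + f\right) \left(154 + f\right) = \left(154 + f\right) \left(160 + f\right)$)
$\frac{G{\left(54 \right)}}{14296} + \frac{M{\left(7 \right)} 28 \cdot 23}{-45346} = \frac{24640 + 54^{2} + 314 \cdot 54}{14296} + \frac{4 \cdot 28 \cdot 23}{-45346} = \left(24640 + 2916 + 16956\right) \frac{1}{14296} + 112 \cdot 23 \left(- \frac{1}{45346}\right) = 44512 \cdot \frac{1}{14296} + 2576 \left(- \frac{1}{45346}\right) = \frac{5564}{1787} - \frac{184}{3239} = \frac{17692988}{5788093}$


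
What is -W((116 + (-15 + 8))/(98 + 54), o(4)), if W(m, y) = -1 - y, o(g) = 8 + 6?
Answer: 15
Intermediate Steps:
o(g) = 14
-W((116 + (-15 + 8))/(98 + 54), o(4)) = -(-1 - 1*14) = -(-1 - 14) = -1*(-15) = 15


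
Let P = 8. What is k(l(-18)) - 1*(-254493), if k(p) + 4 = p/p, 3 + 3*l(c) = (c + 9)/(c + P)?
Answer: 254490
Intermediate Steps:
l(c) = -1 + (9 + c)/(3*(8 + c)) (l(c) = -1 + ((c + 9)/(c + 8))/3 = -1 + ((9 + c)/(8 + c))/3 = -1 + (9 + c)/(3*(8 + c)))
k(p) = -3 (k(p) = -4 + p/p = -4 + 1 = -3)
k(l(-18)) - 1*(-254493) = -3 - 1*(-254493) = -3 + 254493 = 254490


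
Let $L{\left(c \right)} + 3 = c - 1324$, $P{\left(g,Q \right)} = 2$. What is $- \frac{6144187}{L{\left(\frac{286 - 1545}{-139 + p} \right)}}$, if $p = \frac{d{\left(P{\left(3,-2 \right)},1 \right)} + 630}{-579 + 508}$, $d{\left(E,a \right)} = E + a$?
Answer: $\frac{64526251874}{13846765} \approx 4660.0$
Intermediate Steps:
$p = - \frac{633}{71}$ ($p = \frac{\left(2 + 1\right) + 630}{-579 + 508} = \frac{3 + 630}{-71} = 633 \left(- \frac{1}{71}\right) = - \frac{633}{71} \approx -8.9155$)
$L{\left(c \right)} = -1327 + c$ ($L{\left(c \right)} = -3 + \left(c - 1324\right) = -3 + \left(-1324 + c\right) = -1327 + c$)
$- \frac{6144187}{L{\left(\frac{286 - 1545}{-139 + p} \right)}} = - \frac{6144187}{-1327 + \frac{286 - 1545}{-139 - \frac{633}{71}}} = - \frac{6144187}{-1327 - \frac{1259}{- \frac{10502}{71}}} = - \frac{6144187}{-1327 - - \frac{89389}{10502}} = - \frac{6144187}{-1327 + \frac{89389}{10502}} = - \frac{6144187}{- \frac{13846765}{10502}} = \left(-6144187\right) \left(- \frac{10502}{13846765}\right) = \frac{64526251874}{13846765}$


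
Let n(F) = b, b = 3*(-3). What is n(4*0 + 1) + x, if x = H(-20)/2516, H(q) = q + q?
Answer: -5671/629 ≈ -9.0159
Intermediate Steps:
b = -9
H(q) = 2*q
x = -10/629 (x = (2*(-20))/2516 = -40*1/2516 = -10/629 ≈ -0.015898)
n(F) = -9
n(4*0 + 1) + x = -9 - 10/629 = -5671/629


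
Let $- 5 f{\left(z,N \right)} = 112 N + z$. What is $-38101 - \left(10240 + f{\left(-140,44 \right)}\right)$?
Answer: $- \frac{236917}{5} \approx -47383.0$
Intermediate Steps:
$f{\left(z,N \right)} = - \frac{112 N}{5} - \frac{z}{5}$ ($f{\left(z,N \right)} = - \frac{112 N + z}{5} = - \frac{z + 112 N}{5} = - \frac{112 N}{5} - \frac{z}{5}$)
$-38101 - \left(10240 + f{\left(-140,44 \right)}\right) = -38101 - \left(10240 + 28 - \frac{4928}{5}\right) = -38101 - \frac{46412}{5} = - \frac{236917}{5}$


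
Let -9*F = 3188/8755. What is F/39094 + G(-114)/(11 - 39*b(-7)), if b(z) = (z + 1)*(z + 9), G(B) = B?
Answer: -175584232136/737758609335 ≈ -0.23800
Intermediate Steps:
F = -3188/78795 (F = -3188/(9*8755) = -1/9*3188/8755 = -3188/78795 ≈ -0.040459)
b(z) = (1 + z)*(9 + z)
F/39094 + G(-114)/(11 - 39*b(-7)) = -3188/78795/39094 - 114/(11 - 39*(9 + (-7)**2 + 10*(-7))) = -3188/78795*1/39094 - 114/(11 - 39*(9 + 49 - 70)) = -1594/1540205865 - 114/(11 - 39*(-12)) = -1594/1540205865 - 114/(11 + 468) = -1594/1540205865 - 114/479 = -175584232136/737758609335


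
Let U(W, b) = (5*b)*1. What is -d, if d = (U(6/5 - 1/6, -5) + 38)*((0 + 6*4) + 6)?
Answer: -390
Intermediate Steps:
U(W, b) = 5*b
d = 390 (d = (5*(-5) + 38)*((0 + 6*4) + 6) = (-25 + 38)*((0 + 24) + 6) = 13*(24 + 6) = 13*30 = 390)
-d = -1*390 = -390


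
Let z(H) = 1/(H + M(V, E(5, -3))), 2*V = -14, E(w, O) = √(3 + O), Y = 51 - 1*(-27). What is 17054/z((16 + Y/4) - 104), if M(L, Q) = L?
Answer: -1287577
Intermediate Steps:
Y = 78 (Y = 51 + 27 = 78)
V = -7 (V = (½)*(-14) = -7)
z(H) = 1/(-7 + H) (z(H) = 1/(H - 7) = 1/(-7 + H))
17054/z((16 + Y/4) - 104) = 17054/(1/(-7 + ((16 + 78/4) - 104))) = 17054/(1/(-7 + ((16 + 78*(¼)) - 104))) = 17054/(1/(-7 + ((16 + 39/2) - 104))) = 17054/(1/(-7 + (71/2 - 104))) = 17054/(1/(-7 - 137/2)) = 17054/(1/(-151/2)) = 17054/(-2/151) = 17054*(-151/2) = -1287577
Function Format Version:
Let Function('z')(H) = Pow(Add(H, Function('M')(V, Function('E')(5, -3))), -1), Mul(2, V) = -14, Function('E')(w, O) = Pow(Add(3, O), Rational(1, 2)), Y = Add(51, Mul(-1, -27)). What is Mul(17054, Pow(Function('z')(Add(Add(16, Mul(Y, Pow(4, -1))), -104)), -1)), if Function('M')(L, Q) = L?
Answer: -1287577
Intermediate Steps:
Y = 78 (Y = Add(51, 27) = 78)
V = -7 (V = Mul(Rational(1, 2), -14) = -7)
Function('z')(H) = Pow(Add(-7, H), -1) (Function('z')(H) = Pow(Add(H, -7), -1) = Pow(Add(-7, H), -1))
Mul(17054, Pow(Function('z')(Add(Add(16, Mul(Y, Pow(4, -1))), -104)), -1)) = Mul(17054, Pow(Pow(Add(-7, Add(Add(16, Mul(78, Pow(4, -1))), -104)), -1), -1)) = Mul(17054, Pow(Pow(Add(-7, Add(Add(16, Mul(78, Rational(1, 4))), -104)), -1), -1)) = Mul(17054, Pow(Pow(Add(-7, Add(Add(16, Rational(39, 2)), -104)), -1), -1)) = Mul(17054, Pow(Pow(Add(-7, Add(Rational(71, 2), -104)), -1), -1)) = Mul(17054, Pow(Pow(Add(-7, Rational(-137, 2)), -1), -1)) = Mul(17054, Pow(Pow(Rational(-151, 2), -1), -1)) = Mul(17054, Pow(Rational(-2, 151), -1)) = Mul(17054, Rational(-151, 2)) = -1287577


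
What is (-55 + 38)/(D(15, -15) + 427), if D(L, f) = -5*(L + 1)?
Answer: -17/347 ≈ -0.048991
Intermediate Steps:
D(L, f) = -5 - 5*L (D(L, f) = -5*(1 + L) = -5 - 5*L)
(-55 + 38)/(D(15, -15) + 427) = (-55 + 38)/((-5 - 5*15) + 427) = -17/((-5 - 75) + 427) = -17/(-80 + 427) = -17/347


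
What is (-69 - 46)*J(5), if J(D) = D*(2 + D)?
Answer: -4025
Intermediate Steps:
(-69 - 46)*J(5) = (-69 - 46)*(5*(2 + 5)) = -575*7 = -115*35 = -4025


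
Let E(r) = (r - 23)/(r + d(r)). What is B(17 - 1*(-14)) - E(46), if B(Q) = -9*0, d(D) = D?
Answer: -1/4 ≈ -0.25000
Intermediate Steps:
B(Q) = 0
E(r) = (-23 + r)/(2*r) (E(r) = (r - 23)/(r + r) = (-23 + r)/((2*r)) = (-23 + r)*(1/(2*r)) = (-23 + r)/(2*r))
B(17 - 1*(-14)) - E(46) = 0 - (-23 + 46)/(2*46) = 0 - 23/(2*46) = 0 - 1*1/4 = 0 - 1/4 = -1/4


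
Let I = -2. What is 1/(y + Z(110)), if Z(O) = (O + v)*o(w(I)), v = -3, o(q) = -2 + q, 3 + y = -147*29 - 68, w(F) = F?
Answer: -1/4762 ≈ -0.00021000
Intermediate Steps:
y = -4334 (y = -3 + (-147*29 - 68) = -3 + (-4263 - 68) = -3 - 4331 = -4334)
Z(O) = 12 - 4*O (Z(O) = (O - 3)*(-2 - 2) = (-3 + O)*(-4) = 12 - 4*O)
1/(y + Z(110)) = 1/(-4334 + (12 - 4*110)) = 1/(-4334 + (12 - 440)) = 1/(-4334 - 428) = 1/(-4762) = -1/4762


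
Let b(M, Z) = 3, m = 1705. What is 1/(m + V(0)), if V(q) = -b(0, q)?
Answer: 1/1702 ≈ 0.00058754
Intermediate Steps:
V(q) = -3 (V(q) = -1*3 = -3)
1/(m + V(0)) = 1/(1705 - 3) = 1/1702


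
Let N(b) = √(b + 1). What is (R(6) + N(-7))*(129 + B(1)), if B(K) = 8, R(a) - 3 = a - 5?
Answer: 548 + 137*I*√6 ≈ 548.0 + 335.58*I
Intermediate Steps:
R(a) = -2 + a (R(a) = 3 + (a - 5) = 3 + (-5 + a) = -2 + a)
N(b) = √(1 + b)
(R(6) + N(-7))*(129 + B(1)) = ((-2 + 6) + √(1 - 7))*(129 + 8) = (4 + √(-6))*137 = (4 + I*√6)*137 = 548 + 137*I*√6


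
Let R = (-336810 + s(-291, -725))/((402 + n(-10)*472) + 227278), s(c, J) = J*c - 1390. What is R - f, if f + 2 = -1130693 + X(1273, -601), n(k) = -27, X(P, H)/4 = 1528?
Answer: 241713244463/214936 ≈ 1.1246e+6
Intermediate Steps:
s(c, J) = -1390 + J*c
X(P, H) = 6112 (X(P, H) = 4*1528 = 6112)
f = -1124583 (f = -2 + (-1130693 + 6112) = -2 - 1124581 = -1124583)
R = -127225/214936 (R = (-336810 + (-1390 - 725*(-291)))/((402 - 27*472) + 227278) = (-336810 + (-1390 + 210975))/((402 - 12744) + 227278) = (-336810 + 209585)/(-12342 + 227278) = -127225/214936 ≈ -0.59192)
R - f = -127225/214936 - 1*(-1124583) = -127225/214936 + 1124583 = 241713244463/214936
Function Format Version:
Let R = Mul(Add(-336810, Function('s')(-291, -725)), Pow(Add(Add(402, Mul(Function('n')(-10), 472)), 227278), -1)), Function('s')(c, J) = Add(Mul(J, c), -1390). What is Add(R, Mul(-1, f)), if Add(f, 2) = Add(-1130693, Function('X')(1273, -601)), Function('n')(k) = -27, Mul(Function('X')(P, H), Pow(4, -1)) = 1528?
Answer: Rational(241713244463, 214936) ≈ 1.1246e+6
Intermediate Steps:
Function('s')(c, J) = Add(-1390, Mul(J, c))
Function('X')(P, H) = 6112 (Function('X')(P, H) = Mul(4, 1528) = 6112)
f = -1124583 (f = Add(-2, Add(-1130693, 6112)) = Add(-2, -1124581) = -1124583)
R = Rational(-127225, 214936) (R = Mul(Add(-336810, Add(-1390, Mul(-725, -291))), Pow(Add(Add(402, Mul(-27, 472)), 227278), -1)) = Mul(Add(-336810, Add(-1390, 210975)), Pow(Add(Add(402, -12744), 227278), -1)) = Mul(Add(-336810, 209585), Pow(Add(-12342, 227278), -1)) = Mul(-127225, Pow(214936, -1)) = Mul(-127225, Rational(1, 214936)) = Rational(-127225, 214936) ≈ -0.59192)
Add(R, Mul(-1, f)) = Add(Rational(-127225, 214936), Mul(-1, -1124583)) = Add(Rational(-127225, 214936), 1124583) = Rational(241713244463, 214936)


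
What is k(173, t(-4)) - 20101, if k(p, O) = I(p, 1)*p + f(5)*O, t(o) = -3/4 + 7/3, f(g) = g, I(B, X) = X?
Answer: -239041/12 ≈ -19920.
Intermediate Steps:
t(o) = 19/12 (t(o) = -3*¼ + 7*(⅓) = -¾ + 7/3 = 19/12)
k(p, O) = p + 5*O (k(p, O) = 1*p + 5*O = p + 5*O)
k(173, t(-4)) - 20101 = (173 + 5*(19/12)) - 20101 = (173 + 95/12) - 20101 = 2171/12 - 20101 = -239041/12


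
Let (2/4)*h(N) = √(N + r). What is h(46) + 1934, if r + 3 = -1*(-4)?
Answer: 1934 + 2*√47 ≈ 1947.7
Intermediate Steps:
r = 1 (r = -3 - 1*(-4) = -3 + 4 = 1)
h(N) = 2*√(1 + N) (h(N) = 2*√(N + 1) = 2*√(1 + N))
h(46) + 1934 = 2*√(1 + 46) + 1934 = 2*√47 + 1934 = 1934 + 2*√47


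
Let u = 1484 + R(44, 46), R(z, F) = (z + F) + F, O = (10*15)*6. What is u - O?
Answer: 720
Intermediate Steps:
O = 900 (O = 150*6 = 900)
R(z, F) = z + 2*F (R(z, F) = (F + z) + F = z + 2*F)
u = 1620 (u = 1484 + (44 + 2*46) = 1484 + (44 + 92) = 1484 + 136 = 1620)
u - O = 1620 - 1*900 = 1620 - 900 = 720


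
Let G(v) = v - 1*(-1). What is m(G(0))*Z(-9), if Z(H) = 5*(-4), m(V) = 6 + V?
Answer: -140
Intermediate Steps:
G(v) = 1 + v (G(v) = v + 1 = 1 + v)
Z(H) = -20
m(G(0))*Z(-9) = (6 + (1 + 0))*(-20) = (6 + 1)*(-20) = 7*(-20) = -140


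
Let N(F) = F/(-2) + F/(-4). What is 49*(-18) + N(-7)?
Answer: -3507/4 ≈ -876.75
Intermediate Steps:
N(F) = -3*F/4 (N(F) = F*(-½) + F*(-¼) = -F/2 - F/4 = -3*F/4)
49*(-18) + N(-7) = 49*(-18) - ¾*(-7) = -882 + 21/4 = -3507/4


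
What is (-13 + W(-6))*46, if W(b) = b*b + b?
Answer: 782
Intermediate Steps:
W(b) = b + b² (W(b) = b² + b = b + b²)
(-13 + W(-6))*46 = (-13 - 6*(1 - 6))*46 = (-13 - 6*(-5))*46 = (-13 + 30)*46 = 17*46 = 782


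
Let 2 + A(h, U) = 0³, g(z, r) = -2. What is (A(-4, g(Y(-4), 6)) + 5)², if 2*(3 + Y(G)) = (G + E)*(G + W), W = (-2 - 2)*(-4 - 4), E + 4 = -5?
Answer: 9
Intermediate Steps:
E = -9 (E = -4 - 5 = -9)
W = 32 (W = -4*(-8) = 32)
Y(G) = -3 + (-9 + G)*(32 + G)/2 (Y(G) = -3 + ((G - 9)*(G + 32))/2 = -3 + ((-9 + G)*(32 + G))/2 = -3 + (-9 + G)*(32 + G)/2)
A(h, U) = -2 (A(h, U) = -2 + 0³ = -2 + 0 = -2)
(A(-4, g(Y(-4), 6)) + 5)² = (-2 + 5)² = 3² = 9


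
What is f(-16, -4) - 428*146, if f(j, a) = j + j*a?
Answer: -62440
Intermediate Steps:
f(j, a) = j + a*j
f(-16, -4) - 428*146 = -16*(1 - 4) - 428*146 = -16*(-3) - 62488 = 48 - 62488 = -62440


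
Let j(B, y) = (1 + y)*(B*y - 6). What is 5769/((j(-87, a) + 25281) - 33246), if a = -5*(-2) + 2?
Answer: -1923/7205 ≈ -0.26690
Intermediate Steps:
a = 12 (a = 10 + 2 = 12)
j(B, y) = (1 + y)*(-6 + B*y)
5769/((j(-87, a) + 25281) - 33246) = 5769/(((-6 - 6*12 - 87*12 - 87*12²) + 25281) - 33246) = 5769/(((-6 - 72 - 1044 - 87*144) + 25281) - 33246) = 5769/(((-6 - 72 - 1044 - 12528) + 25281) - 33246) = 5769/((-13650 + 25281) - 33246) = 5769/(11631 - 33246) = 5769/(-21615) = 5769*(-1/21615) = -1923/7205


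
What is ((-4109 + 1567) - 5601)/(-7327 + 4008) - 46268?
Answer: -153555349/3319 ≈ -46266.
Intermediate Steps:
((-4109 + 1567) - 5601)/(-7327 + 4008) - 46268 = (-2542 - 5601)/(-3319) - 46268 = -8143*(-1/3319) - 46268 = 8143/3319 - 46268 = -153555349/3319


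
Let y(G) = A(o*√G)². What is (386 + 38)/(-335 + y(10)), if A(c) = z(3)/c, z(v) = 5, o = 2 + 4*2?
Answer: -16960/13399 ≈ -1.2658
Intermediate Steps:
o = 10 (o = 2 + 8 = 10)
A(c) = 5/c
y(G) = 1/(4*G) (y(G) = (5/((10*√G)))² = (5*(1/(10*√G)))² = (1/(2*√G))² = 1/(4*G))
(386 + 38)/(-335 + y(10)) = (386 + 38)/(-335 + (¼)/10) = 424/(-335 + (¼)*(⅒)) = 424/(-335 + 1/40) = 424/(-13399/40) = 424*(-40/13399) = -16960/13399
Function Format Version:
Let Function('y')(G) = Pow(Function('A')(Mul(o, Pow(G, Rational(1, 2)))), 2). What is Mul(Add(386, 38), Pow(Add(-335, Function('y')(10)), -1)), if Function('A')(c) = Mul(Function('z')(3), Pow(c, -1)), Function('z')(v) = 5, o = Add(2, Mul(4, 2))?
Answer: Rational(-16960, 13399) ≈ -1.2658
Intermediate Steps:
o = 10 (o = Add(2, 8) = 10)
Function('A')(c) = Mul(5, Pow(c, -1))
Function('y')(G) = Mul(Rational(1, 4), Pow(G, -1)) (Function('y')(G) = Pow(Mul(5, Pow(Mul(10, Pow(G, Rational(1, 2))), -1)), 2) = Pow(Mul(5, Mul(Rational(1, 10), Pow(G, Rational(-1, 2)))), 2) = Pow(Mul(Rational(1, 2), Pow(G, Rational(-1, 2))), 2) = Mul(Rational(1, 4), Pow(G, -1)))
Mul(Add(386, 38), Pow(Add(-335, Function('y')(10)), -1)) = Mul(Add(386, 38), Pow(Add(-335, Mul(Rational(1, 4), Pow(10, -1))), -1)) = Mul(424, Pow(Add(-335, Mul(Rational(1, 4), Rational(1, 10))), -1)) = Mul(424, Pow(Add(-335, Rational(1, 40)), -1)) = Mul(424, Pow(Rational(-13399, 40), -1)) = Mul(424, Rational(-40, 13399)) = Rational(-16960, 13399)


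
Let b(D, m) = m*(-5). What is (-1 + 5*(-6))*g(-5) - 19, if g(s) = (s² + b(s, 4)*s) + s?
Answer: -3739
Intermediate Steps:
b(D, m) = -5*m
g(s) = s² - 19*s (g(s) = (s² + (-5*4)*s) + s = (s² - 20*s) + s = s² - 19*s)
(-1 + 5*(-6))*g(-5) - 19 = (-1 + 5*(-6))*(-5*(-19 - 5)) - 19 = (-1 - 30)*(-5*(-24)) - 19 = -31*120 - 19 = -3720 - 19 = -3739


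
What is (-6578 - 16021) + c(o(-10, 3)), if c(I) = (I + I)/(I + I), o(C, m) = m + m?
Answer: -22598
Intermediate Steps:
o(C, m) = 2*m
c(I) = 1 (c(I) = (2*I)/((2*I)) = (2*I)*(1/(2*I)) = 1)
(-6578 - 16021) + c(o(-10, 3)) = (-6578 - 16021) + 1 = -22599 + 1 = -22598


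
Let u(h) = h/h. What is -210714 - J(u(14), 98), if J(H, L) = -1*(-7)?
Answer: -210721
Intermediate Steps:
u(h) = 1
J(H, L) = 7
-210714 - J(u(14), 98) = -210714 - 1*7 = -210714 - 7 = -210721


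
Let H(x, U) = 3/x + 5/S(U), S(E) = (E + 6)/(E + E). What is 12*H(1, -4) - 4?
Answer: -208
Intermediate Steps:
S(E) = (6 + E)/(2*E) (S(E) = (6 + E)/((2*E)) = (6 + E)*(1/(2*E)) = (6 + E)/(2*E))
H(x, U) = 3/x + 10*U/(6 + U) (H(x, U) = 3/x + 5/(((6 + U)/(2*U))) = 3/x + 5*(2*U/(6 + U)) = 3/x + 10*U/(6 + U))
12*H(1, -4) - 4 = 12*((18 + 3*(-4) + 10*(-4)*1)/(1*(6 - 4))) - 4 = 12*(1*(18 - 12 - 40)/2) - 4 = 12*(1*(1/2)*(-34)) - 4 = 12*(-17) - 4 = -204 - 4 = -208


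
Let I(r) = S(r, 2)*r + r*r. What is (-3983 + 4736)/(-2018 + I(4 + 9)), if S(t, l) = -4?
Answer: -753/1901 ≈ -0.39611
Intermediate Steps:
I(r) = r**2 - 4*r (I(r) = -4*r + r*r = -4*r + r**2 = r**2 - 4*r)
(-3983 + 4736)/(-2018 + I(4 + 9)) = (-3983 + 4736)/(-2018 + (4 + 9)*(-4 + (4 + 9))) = 753/(-2018 + 13*(-4 + 13)) = 753/(-2018 + 13*9) = 753/(-2018 + 117) = 753/(-1901) = 753*(-1/1901) = -753/1901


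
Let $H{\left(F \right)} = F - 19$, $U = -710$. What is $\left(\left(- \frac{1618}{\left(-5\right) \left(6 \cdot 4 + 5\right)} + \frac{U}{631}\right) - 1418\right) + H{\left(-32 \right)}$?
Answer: $- \frac{133488147}{91495} \approx -1459.0$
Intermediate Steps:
$H{\left(F \right)} = -19 + F$ ($H{\left(F \right)} = F - 19 = -19 + F$)
$\left(\left(- \frac{1618}{\left(-5\right) \left(6 \cdot 4 + 5\right)} + \frac{U}{631}\right) - 1418\right) + H{\left(-32 \right)} = \left(\left(- \frac{1618}{\left(-5\right) \left(6 \cdot 4 + 5\right)} - \frac{710}{631}\right) - 1418\right) - 51 = \left(\left(- \frac{1618}{\left(-5\right) \left(24 + 5\right)} - \frac{710}{631}\right) - 1418\right) - 51 = \left(\left(- \frac{1618}{\left(-5\right) 29} - \frac{710}{631}\right) - 1418\right) - 51 = \left(\left(- \frac{1618}{-145} - \frac{710}{631}\right) - 1418\right) - 51 = \left(\left(\left(-1618\right) \left(- \frac{1}{145}\right) - \frac{710}{631}\right) - 1418\right) - 51 = \left(\left(\frac{1618}{145} - \frac{710}{631}\right) - 1418\right) - 51 = \left(\frac{918008}{91495} - 1418\right) - 51 = - \frac{128821902}{91495} - 51 = - \frac{133488147}{91495}$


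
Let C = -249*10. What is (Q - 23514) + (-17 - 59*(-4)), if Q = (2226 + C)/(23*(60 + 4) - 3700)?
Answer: -12975249/557 ≈ -23295.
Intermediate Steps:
C = -2490
Q = 66/557 (Q = (2226 - 2490)/(23*(60 + 4) - 3700) = -264/(23*64 - 3700) = -264/(1472 - 3700) = -264/(-2228) = -264*(-1/2228) = 66/557 ≈ 0.11849)
(Q - 23514) + (-17 - 59*(-4)) = (66/557 - 23514) + (-17 - 59*(-4)) = -13097232/557 + (-17 + 236) = -13097232/557 + 219 = -12975249/557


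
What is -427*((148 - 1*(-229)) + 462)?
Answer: -358253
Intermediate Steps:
-427*((148 - 1*(-229)) + 462) = -427*((148 + 229) + 462) = -427*(377 + 462) = -427*839 = -358253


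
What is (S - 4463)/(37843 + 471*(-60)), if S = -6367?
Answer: -10830/9583 ≈ -1.1301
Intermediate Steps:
(S - 4463)/(37843 + 471*(-60)) = (-6367 - 4463)/(37843 + 471*(-60)) = -10830/(37843 - 28260) = -10830/9583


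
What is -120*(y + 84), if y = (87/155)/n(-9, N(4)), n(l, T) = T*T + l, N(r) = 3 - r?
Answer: -312219/31 ≈ -10072.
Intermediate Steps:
n(l, T) = l + T**2 (n(l, T) = T**2 + l = l + T**2)
y = -87/1240 (y = (87/155)/(-9 + (3 - 1*4)**2) = (87*(1/155))/(-9 + (3 - 4)**2) = 87/(155*(-9 + (-1)**2)) = 87/(155*(-9 + 1)) = (87/155)/(-8) = (87/155)*(-1/8) = -87/1240 ≈ -0.070161)
-120*(y + 84) = -120*(-87/1240 + 84) = -120*104073/1240 = -312219/31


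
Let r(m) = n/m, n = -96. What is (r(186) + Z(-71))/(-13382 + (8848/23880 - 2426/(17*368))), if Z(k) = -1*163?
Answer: 47329658520/3873417939707 ≈ 0.012219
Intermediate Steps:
Z(k) = -163
r(m) = -96/m
(r(186) + Z(-71))/(-13382 + (8848/23880 - 2426/(17*368))) = (-96/186 - 163)/(-13382 + (8848/23880 - 2426/(17*368))) = (-96*1/186 - 163)/(-13382 + (8848*(1/23880) - 2426/6256)) = (-16/31 - 163)/(-13382 + (1106/2985 - 2426*1/6256)) = -5069/(31*(-13382 + (1106/2985 - 1213/3128))) = -5069/(31*(-13382 - 161237/9337080)) = -5069/(31*(-124948965797/9337080)) = -5069/31*(-9337080/124948965797) = 47329658520/3873417939707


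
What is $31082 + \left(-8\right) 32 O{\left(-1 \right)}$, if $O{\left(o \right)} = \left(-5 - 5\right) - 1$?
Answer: $33898$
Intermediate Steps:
$O{\left(o \right)} = -11$ ($O{\left(o \right)} = -10 - 1 = -11$)
$31082 + \left(-8\right) 32 O{\left(-1 \right)} = 31082 + \left(-8\right) 32 \left(-11\right) = 31082 - -2816 = 31082 + 2816 = 33898$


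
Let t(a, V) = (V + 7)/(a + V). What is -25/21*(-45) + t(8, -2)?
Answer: 2285/42 ≈ 54.405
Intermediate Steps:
t(a, V) = (7 + V)/(V + a)
-25/21*(-45) + t(8, -2) = -25/21*(-45) + (7 - 2)/(-2 + 8) = -25*1/21*(-45) + 5/6 = -25/21*(-45) + (⅙)*5 = 375/7 + ⅚ = 2285/42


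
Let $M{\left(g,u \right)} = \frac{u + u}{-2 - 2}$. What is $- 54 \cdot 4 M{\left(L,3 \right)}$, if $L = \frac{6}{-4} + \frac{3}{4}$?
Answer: $324$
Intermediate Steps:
$L = - \frac{3}{4}$ ($L = 6 \left(- \frac{1}{4}\right) + 3 \cdot \frac{1}{4} = - \frac{3}{2} + \frac{3}{4} = - \frac{3}{4} \approx -0.75$)
$M{\left(g,u \right)} = - \frac{u}{2}$ ($M{\left(g,u \right)} = \frac{2 u}{-4} = 2 u \left(- \frac{1}{4}\right) = - \frac{u}{2}$)
$- 54 \cdot 4 M{\left(L,3 \right)} = - 54 \cdot 4 \left(\left(- \frac{1}{2}\right) 3\right) = - 54 \cdot 4 \left(- \frac{3}{2}\right) = \left(-54\right) \left(-6\right) = 324$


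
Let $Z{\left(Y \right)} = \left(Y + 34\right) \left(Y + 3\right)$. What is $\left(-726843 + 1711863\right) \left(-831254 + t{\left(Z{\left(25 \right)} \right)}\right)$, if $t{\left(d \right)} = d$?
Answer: $-817174562040$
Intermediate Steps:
$Z{\left(Y \right)} = \left(3 + Y\right) \left(34 + Y\right)$ ($Z{\left(Y \right)} = \left(34 + Y\right) \left(3 + Y\right) = \left(3 + Y\right) \left(34 + Y\right)$)
$\left(-726843 + 1711863\right) \left(-831254 + t{\left(Z{\left(25 \right)} \right)}\right) = \left(-726843 + 1711863\right) \left(-831254 + \left(102 + 25^{2} + 37 \cdot 25\right)\right) = 985020 \left(-831254 + \left(102 + 625 + 925\right)\right) = 985020 \left(-831254 + 1652\right) = 985020 \left(-829602\right) = -817174562040$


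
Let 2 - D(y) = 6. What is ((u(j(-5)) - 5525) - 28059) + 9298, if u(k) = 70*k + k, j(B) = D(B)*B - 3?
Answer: -23079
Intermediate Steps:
D(y) = -4 (D(y) = 2 - 1*6 = 2 - 6 = -4)
j(B) = -3 - 4*B (j(B) = -4*B - 3 = -3 - 4*B)
u(k) = 71*k
((u(j(-5)) - 5525) - 28059) + 9298 = ((71*(-3 - 4*(-5)) - 5525) - 28059) + 9298 = ((71*(-3 + 20) - 5525) - 28059) + 9298 = ((71*17 - 5525) - 28059) + 9298 = ((1207 - 5525) - 28059) + 9298 = (-4318 - 28059) + 9298 = -32377 + 9298 = -23079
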